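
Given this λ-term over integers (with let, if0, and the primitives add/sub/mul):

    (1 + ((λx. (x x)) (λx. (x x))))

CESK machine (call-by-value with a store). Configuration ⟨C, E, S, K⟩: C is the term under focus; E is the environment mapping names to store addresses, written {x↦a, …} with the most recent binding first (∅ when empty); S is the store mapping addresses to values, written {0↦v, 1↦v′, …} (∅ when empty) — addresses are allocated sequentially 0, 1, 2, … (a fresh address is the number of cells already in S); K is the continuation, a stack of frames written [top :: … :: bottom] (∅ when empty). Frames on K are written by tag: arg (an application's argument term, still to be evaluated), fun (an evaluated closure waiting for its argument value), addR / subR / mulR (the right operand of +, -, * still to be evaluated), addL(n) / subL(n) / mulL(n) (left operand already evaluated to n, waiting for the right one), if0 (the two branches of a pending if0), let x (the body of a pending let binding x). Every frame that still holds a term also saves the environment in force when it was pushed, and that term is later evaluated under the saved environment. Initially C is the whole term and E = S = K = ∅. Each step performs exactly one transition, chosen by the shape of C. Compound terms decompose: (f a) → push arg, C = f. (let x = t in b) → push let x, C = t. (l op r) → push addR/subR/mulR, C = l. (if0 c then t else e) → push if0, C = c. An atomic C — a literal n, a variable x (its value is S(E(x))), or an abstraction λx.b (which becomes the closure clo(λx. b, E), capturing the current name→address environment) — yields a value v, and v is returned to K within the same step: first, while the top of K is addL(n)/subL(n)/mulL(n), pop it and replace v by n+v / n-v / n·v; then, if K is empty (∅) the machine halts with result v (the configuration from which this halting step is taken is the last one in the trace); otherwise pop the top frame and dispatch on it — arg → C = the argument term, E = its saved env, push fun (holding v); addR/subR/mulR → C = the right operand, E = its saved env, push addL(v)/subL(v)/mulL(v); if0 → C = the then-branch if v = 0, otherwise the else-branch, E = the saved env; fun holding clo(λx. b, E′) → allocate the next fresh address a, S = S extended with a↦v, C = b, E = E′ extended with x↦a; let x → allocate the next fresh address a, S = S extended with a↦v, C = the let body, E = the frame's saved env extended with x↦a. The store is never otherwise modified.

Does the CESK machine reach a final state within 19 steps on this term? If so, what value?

Answer: DIVERGES (no final state within 19 steps)

Execution trace:
[0] ⟨C=(1 + ((λx. (x x)) (λx. (x x)))); E=∅; S=∅; K=∅⟩
[1] ⟨C=1; E=∅; S=∅; K=[addR]⟩
[2] ⟨C=((λx. (x x)) (λx. (x x))); E=∅; S=∅; K=[addL(1)]⟩
[3] ⟨C=(λx. (x x)); E=∅; S=∅; K=[arg :: addL(1)]⟩
[4] ⟨C=(λx. (x x)); E=∅; S=∅; K=[fun :: addL(1)]⟩
[5] ⟨C=(x x); E={x↦0}; S={0↦clo(λx. (x x), ∅)}; K=[addL(1)]⟩
[6] ⟨C=x; E={x↦0}; S={0↦clo(λx. (x x), ∅)}; K=[arg :: addL(1)]⟩
[7] ⟨C=x; E={x↦0}; S={0↦clo(λx. (x x), ∅)}; K=[fun :: addL(1)]⟩
[8] ⟨C=(x x); E={x↦1}; S={0↦clo(λx. (x x), ∅), 1↦clo(λx. (x x), ∅)}; K=[addL(1)]⟩
[9] ⟨C=x; E={x↦1}; S={0↦clo(λx. (x x), ∅), 1↦clo(λx. (x x), ∅)}; K=[arg :: addL(1)]⟩
[10] ⟨C=x; E={x↦1}; S={0↦clo(λx. (x x), ∅), 1↦clo(λx. (x x), ∅)}; K=[fun :: addL(1)]⟩
[11] ⟨C=(x x); E={x↦2}; S={0↦clo(λx. (x x), ∅), 1↦clo(λx. (x x), ∅), 2↦clo(λx. (x x), ∅)}; K=[addL(1)]⟩
[12] ⟨C=x; E={x↦2}; S={0↦clo(λx. (x x), ∅), 1↦clo(λx. (x x), ∅), 2↦clo(λx. (x x), ∅)}; K=[arg :: addL(1)]⟩
[13] ⟨C=x; E={x↦2}; S={0↦clo(λx. (x x), ∅), 1↦clo(λx. (x x), ∅), 2↦clo(λx. (x x), ∅)}; K=[fun :: addL(1)]⟩
[14] ⟨C=(x x); E={x↦3}; S={0↦clo(λx. (x x), ∅), 1↦clo(λx. (x x), ∅), 2↦clo(λx. (x x), ∅), 3↦clo(λx. (x x), ∅)}; K=[addL(1)]⟩
[15] ⟨C=x; E={x↦3}; S={0↦clo(λx. (x x), ∅), 1↦clo(λx. (x x), ∅), 2↦clo(λx. (x x), ∅), 3↦clo(λx. (x x), ∅)}; K=[arg :: addL(1)]⟩
[16] ⟨C=x; E={x↦3}; S={0↦clo(λx. (x x), ∅), 1↦clo(λx. (x x), ∅), 2↦clo(λx. (x x), ∅), 3↦clo(λx. (x x), ∅)}; K=[fun :: addL(1)]⟩
[17] ⟨C=(x x); E={x↦4}; S={0↦clo(λx. (x x), ∅), 1↦clo(λx. (x x), ∅), 2↦clo(λx. (x x), ∅), 3↦clo(λx. (x x), ∅), 4↦clo(λx. (x x), ∅)}; K=[addL(1)]⟩
[18] ⟨C=x; E={x↦4}; S={0↦clo(λx. (x x), ∅), 1↦clo(λx. (x x), ∅), 2↦clo(λx. (x x), ∅), 3↦clo(λx. (x x), ∅), 4↦clo(λx. (x x), ∅)}; K=[arg :: addL(1)]⟩
[19] ⟨C=x; E={x↦4}; S={0↦clo(λx. (x x), ∅), 1↦clo(λx. (x x), ∅), 2↦clo(λx. (x x), ∅), 3↦clo(λx. (x x), ∅), 4↦clo(λx. (x x), ∅)}; K=[fun :: addL(1)]⟩
→ 19 transitions taken and the configuration is still not final: no result within 19 steps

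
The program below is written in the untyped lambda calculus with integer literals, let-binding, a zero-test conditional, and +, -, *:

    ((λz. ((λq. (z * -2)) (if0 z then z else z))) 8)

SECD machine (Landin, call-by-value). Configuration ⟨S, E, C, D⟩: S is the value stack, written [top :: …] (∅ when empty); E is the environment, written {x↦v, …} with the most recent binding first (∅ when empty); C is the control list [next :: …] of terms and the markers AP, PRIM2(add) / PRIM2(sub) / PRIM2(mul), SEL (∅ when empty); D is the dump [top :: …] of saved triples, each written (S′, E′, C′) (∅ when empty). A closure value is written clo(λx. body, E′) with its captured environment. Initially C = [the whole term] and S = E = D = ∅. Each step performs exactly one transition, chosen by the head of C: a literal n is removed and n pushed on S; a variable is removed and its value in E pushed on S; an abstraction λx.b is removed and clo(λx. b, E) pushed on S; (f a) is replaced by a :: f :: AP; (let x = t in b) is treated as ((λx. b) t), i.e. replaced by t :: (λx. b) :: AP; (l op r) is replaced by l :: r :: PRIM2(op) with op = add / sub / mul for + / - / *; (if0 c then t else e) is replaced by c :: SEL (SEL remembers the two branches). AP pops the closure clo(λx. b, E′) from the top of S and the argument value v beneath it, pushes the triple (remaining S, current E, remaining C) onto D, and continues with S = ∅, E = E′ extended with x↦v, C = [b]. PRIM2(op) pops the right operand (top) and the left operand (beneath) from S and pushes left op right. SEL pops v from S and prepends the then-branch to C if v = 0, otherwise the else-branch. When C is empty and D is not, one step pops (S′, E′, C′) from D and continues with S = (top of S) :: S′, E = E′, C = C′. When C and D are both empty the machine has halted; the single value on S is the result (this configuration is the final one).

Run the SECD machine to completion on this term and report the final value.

step 0: ⟨S=∅; E=∅; C=[((λz. ((λq. (z * -2)) (if0 z then z else z))) 8)]; D=∅⟩
step 1: ⟨S=∅; E=∅; C=[8 :: (λz. ((λq. (z * -2)) (if0 z then z else z))) :: AP]; D=∅⟩
step 2: ⟨S=[8]; E=∅; C=[(λz. ((λq. (z * -2)) (if0 z then z else z))) :: AP]; D=∅⟩
step 3: ⟨S=[clo(λz. ((λq. (z * -2)) (if0 z then z else z)), ∅) :: 8]; E=∅; C=[AP]; D=∅⟩
step 4: ⟨S=∅; E={z↦8}; C=[((λq. (z * -2)) (if0 z then z else z))]; D=[(∅, ∅, ∅)]⟩
step 5: ⟨S=∅; E={z↦8}; C=[(if0 z then z else z) :: (λq. (z * -2)) :: AP]; D=[(∅, ∅, ∅)]⟩
step 6: ⟨S=∅; E={z↦8}; C=[z :: SEL :: (λq. (z * -2)) :: AP]; D=[(∅, ∅, ∅)]⟩
step 7: ⟨S=[8]; E={z↦8}; C=[SEL :: (λq. (z * -2)) :: AP]; D=[(∅, ∅, ∅)]⟩
step 8: ⟨S=∅; E={z↦8}; C=[z :: (λq. (z * -2)) :: AP]; D=[(∅, ∅, ∅)]⟩
step 9: ⟨S=[8]; E={z↦8}; C=[(λq. (z * -2)) :: AP]; D=[(∅, ∅, ∅)]⟩
step 10: ⟨S=[clo(λq. (z * -2), {z↦8}) :: 8]; E={z↦8}; C=[AP]; D=[(∅, ∅, ∅)]⟩
step 11: ⟨S=∅; E={q↦8, z↦8}; C=[(z * -2)]; D=[(∅, {z↦8}, ∅) :: (∅, ∅, ∅)]⟩
step 12: ⟨S=∅; E={q↦8, z↦8}; C=[z :: -2 :: PRIM2(mul)]; D=[(∅, {z↦8}, ∅) :: (∅, ∅, ∅)]⟩
step 13: ⟨S=[8]; E={q↦8, z↦8}; C=[-2 :: PRIM2(mul)]; D=[(∅, {z↦8}, ∅) :: (∅, ∅, ∅)]⟩
step 14: ⟨S=[-2 :: 8]; E={q↦8, z↦8}; C=[PRIM2(mul)]; D=[(∅, {z↦8}, ∅) :: (∅, ∅, ∅)]⟩
step 15: ⟨S=[-16]; E={q↦8, z↦8}; C=∅; D=[(∅, {z↦8}, ∅) :: (∅, ∅, ∅)]⟩
step 16: ⟨S=[-16]; E={z↦8}; C=∅; D=[(∅, ∅, ∅)]⟩
step 17: ⟨S=[-16]; E=∅; C=∅; D=∅⟩
→ final value -16

Answer: -16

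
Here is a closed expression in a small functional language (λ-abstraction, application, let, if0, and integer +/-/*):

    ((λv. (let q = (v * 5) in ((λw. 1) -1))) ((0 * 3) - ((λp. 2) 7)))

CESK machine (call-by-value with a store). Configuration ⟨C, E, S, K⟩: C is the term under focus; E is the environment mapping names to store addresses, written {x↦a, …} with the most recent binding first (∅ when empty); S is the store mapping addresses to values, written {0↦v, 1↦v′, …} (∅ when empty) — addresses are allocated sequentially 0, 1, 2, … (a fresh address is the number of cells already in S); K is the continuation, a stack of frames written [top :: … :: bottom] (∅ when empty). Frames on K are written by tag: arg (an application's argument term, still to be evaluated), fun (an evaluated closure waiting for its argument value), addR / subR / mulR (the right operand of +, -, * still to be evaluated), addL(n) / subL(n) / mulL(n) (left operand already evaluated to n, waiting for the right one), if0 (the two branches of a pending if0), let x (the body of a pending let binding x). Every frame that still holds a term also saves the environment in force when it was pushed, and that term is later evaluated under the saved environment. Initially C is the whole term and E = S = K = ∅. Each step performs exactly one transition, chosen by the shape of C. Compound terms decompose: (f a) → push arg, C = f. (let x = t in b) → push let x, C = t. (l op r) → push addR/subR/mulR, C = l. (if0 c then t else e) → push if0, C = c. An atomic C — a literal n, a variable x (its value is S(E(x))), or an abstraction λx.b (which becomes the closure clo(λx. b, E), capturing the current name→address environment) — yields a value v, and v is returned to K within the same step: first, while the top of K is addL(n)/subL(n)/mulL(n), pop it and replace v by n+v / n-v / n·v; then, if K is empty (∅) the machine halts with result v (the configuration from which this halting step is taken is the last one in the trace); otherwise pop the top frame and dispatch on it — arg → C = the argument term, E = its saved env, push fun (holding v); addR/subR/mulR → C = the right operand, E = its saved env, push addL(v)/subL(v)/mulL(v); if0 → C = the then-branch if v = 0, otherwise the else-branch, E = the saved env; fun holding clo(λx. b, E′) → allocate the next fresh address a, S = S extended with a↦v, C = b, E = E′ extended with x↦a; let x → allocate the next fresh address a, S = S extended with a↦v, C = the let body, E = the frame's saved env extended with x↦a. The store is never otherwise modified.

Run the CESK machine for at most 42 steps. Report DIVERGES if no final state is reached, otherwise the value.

t=0: ⟨C=((λv. (let q = (v * 5) in ((λw. 1) -1))) ((0 * 3) - ((λp. 2) 7))); E=∅; S=∅; K=∅⟩
t=1: ⟨C=(λv. (let q = (v * 5) in ((λw. 1) -1))); E=∅; S=∅; K=[arg]⟩
t=2: ⟨C=((0 * 3) - ((λp. 2) 7)); E=∅; S=∅; K=[fun]⟩
t=3: ⟨C=(0 * 3); E=∅; S=∅; K=[subR :: fun]⟩
t=4: ⟨C=0; E=∅; S=∅; K=[mulR :: subR :: fun]⟩
t=5: ⟨C=3; E=∅; S=∅; K=[mulL(0) :: subR :: fun]⟩
t=6: ⟨C=((λp. 2) 7); E=∅; S=∅; K=[subL(0) :: fun]⟩
t=7: ⟨C=(λp. 2); E=∅; S=∅; K=[arg :: subL(0) :: fun]⟩
t=8: ⟨C=7; E=∅; S=∅; K=[fun :: subL(0) :: fun]⟩
t=9: ⟨C=2; E={p↦0}; S={0↦7}; K=[subL(0) :: fun]⟩
t=10: ⟨C=(let q = (v * 5) in ((λw. 1) -1)); E={v↦1}; S={0↦7, 1↦-2}; K=∅⟩
t=11: ⟨C=(v * 5); E={v↦1}; S={0↦7, 1↦-2}; K=[let q]⟩
t=12: ⟨C=v; E={v↦1}; S={0↦7, 1↦-2}; K=[mulR :: let q]⟩
t=13: ⟨C=5; E={v↦1}; S={0↦7, 1↦-2}; K=[mulL(-2) :: let q]⟩
t=14: ⟨C=((λw. 1) -1); E={q↦2, v↦1}; S={0↦7, 1↦-2, 2↦-10}; K=∅⟩
t=15: ⟨C=(λw. 1); E={q↦2, v↦1}; S={0↦7, 1↦-2, 2↦-10}; K=[arg]⟩
t=16: ⟨C=-1; E={q↦2, v↦1}; S={0↦7, 1↦-2, 2↦-10}; K=[fun]⟩
t=17: ⟨C=1; E={w↦3, q↦2, v↦1}; S={0↦7, 1↦-2, 2↦-10, 3↦-1}; K=∅⟩
→ final value 1

Answer: 1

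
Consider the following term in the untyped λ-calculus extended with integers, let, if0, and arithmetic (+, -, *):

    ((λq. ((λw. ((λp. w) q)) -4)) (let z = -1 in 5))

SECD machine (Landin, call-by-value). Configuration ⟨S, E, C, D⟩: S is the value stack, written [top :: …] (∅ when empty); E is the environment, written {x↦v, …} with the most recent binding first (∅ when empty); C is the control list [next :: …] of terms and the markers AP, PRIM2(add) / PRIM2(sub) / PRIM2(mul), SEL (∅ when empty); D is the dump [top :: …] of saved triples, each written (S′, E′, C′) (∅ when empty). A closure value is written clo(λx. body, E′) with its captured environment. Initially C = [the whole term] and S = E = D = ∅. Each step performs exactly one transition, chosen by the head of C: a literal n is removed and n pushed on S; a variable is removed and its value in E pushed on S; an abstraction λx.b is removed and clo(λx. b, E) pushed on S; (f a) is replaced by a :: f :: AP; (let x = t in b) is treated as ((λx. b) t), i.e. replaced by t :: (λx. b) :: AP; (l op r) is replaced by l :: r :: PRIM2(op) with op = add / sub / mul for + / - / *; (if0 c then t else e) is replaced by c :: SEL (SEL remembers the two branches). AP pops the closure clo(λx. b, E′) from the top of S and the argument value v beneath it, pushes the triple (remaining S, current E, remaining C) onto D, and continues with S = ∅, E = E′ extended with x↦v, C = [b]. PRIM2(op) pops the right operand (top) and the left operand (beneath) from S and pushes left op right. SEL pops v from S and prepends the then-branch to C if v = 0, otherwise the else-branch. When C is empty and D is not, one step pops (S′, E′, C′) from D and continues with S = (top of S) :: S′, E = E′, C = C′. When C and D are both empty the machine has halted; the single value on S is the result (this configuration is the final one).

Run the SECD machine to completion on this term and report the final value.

Answer: -4

Derivation:
t=0: <S=∅, E=∅, C=[((λq. ((λw. ((λp. w) q)) -4)) (let z = -1 in 5))], D=∅>
t=1: <S=∅, E=∅, C=[(let z = -1 in 5) :: (λq. ((λw. ((λp. w) q)) -4)) :: AP], D=∅>
t=2: <S=∅, E=∅, C=[-1 :: (λz. 5) :: AP :: (λq. ((λw. ((λp. w) q)) -4)) :: AP], D=∅>
t=3: <S=[-1], E=∅, C=[(λz. 5) :: AP :: (λq. ((λw. ((λp. w) q)) -4)) :: AP], D=∅>
t=4: <S=[clo(λz. 5, ∅) :: -1], E=∅, C=[AP :: (λq. ((λw. ((λp. w) q)) -4)) :: AP], D=∅>
t=5: <S=∅, E={z↦-1}, C=[5], D=[(∅, ∅, [(λq. ((λw. ((λp. w) q)) -4)) :: AP])]>
t=6: <S=[5], E={z↦-1}, C=∅, D=[(∅, ∅, [(λq. ((λw. ((λp. w) q)) -4)) :: AP])]>
t=7: <S=[5], E=∅, C=[(λq. ((λw. ((λp. w) q)) -4)) :: AP], D=∅>
t=8: <S=[clo(λq. ((λw. ((λp. w) q)) -4), ∅) :: 5], E=∅, C=[AP], D=∅>
t=9: <S=∅, E={q↦5}, C=[((λw. ((λp. w) q)) -4)], D=[(∅, ∅, ∅)]>
t=10: <S=∅, E={q↦5}, C=[-4 :: (λw. ((λp. w) q)) :: AP], D=[(∅, ∅, ∅)]>
t=11: <S=[-4], E={q↦5}, C=[(λw. ((λp. w) q)) :: AP], D=[(∅, ∅, ∅)]>
t=12: <S=[clo(λw. ((λp. w) q), {q↦5}) :: -4], E={q↦5}, C=[AP], D=[(∅, ∅, ∅)]>
t=13: <S=∅, E={w↦-4, q↦5}, C=[((λp. w) q)], D=[(∅, {q↦5}, ∅) :: (∅, ∅, ∅)]>
t=14: <S=∅, E={w↦-4, q↦5}, C=[q :: (λp. w) :: AP], D=[(∅, {q↦5}, ∅) :: (∅, ∅, ∅)]>
t=15: <S=[5], E={w↦-4, q↦5}, C=[(λp. w) :: AP], D=[(∅, {q↦5}, ∅) :: (∅, ∅, ∅)]>
t=16: <S=[clo(λp. w, {w↦-4, q↦5}) :: 5], E={w↦-4, q↦5}, C=[AP], D=[(∅, {q↦5}, ∅) :: (∅, ∅, ∅)]>
t=17: <S=∅, E={p↦5, w↦-4, q↦5}, C=[w], D=[(∅, {w↦-4, q↦5}, ∅) :: (∅, {q↦5}, ∅) :: (∅, ∅, ∅)]>
t=18: <S=[-4], E={p↦5, w↦-4, q↦5}, C=∅, D=[(∅, {w↦-4, q↦5}, ∅) :: (∅, {q↦5}, ∅) :: (∅, ∅, ∅)]>
t=19: <S=[-4], E={w↦-4, q↦5}, C=∅, D=[(∅, {q↦5}, ∅) :: (∅, ∅, ∅)]>
t=20: <S=[-4], E={q↦5}, C=∅, D=[(∅, ∅, ∅)]>
t=21: <S=[-4], E=∅, C=∅, D=∅>
→ final value -4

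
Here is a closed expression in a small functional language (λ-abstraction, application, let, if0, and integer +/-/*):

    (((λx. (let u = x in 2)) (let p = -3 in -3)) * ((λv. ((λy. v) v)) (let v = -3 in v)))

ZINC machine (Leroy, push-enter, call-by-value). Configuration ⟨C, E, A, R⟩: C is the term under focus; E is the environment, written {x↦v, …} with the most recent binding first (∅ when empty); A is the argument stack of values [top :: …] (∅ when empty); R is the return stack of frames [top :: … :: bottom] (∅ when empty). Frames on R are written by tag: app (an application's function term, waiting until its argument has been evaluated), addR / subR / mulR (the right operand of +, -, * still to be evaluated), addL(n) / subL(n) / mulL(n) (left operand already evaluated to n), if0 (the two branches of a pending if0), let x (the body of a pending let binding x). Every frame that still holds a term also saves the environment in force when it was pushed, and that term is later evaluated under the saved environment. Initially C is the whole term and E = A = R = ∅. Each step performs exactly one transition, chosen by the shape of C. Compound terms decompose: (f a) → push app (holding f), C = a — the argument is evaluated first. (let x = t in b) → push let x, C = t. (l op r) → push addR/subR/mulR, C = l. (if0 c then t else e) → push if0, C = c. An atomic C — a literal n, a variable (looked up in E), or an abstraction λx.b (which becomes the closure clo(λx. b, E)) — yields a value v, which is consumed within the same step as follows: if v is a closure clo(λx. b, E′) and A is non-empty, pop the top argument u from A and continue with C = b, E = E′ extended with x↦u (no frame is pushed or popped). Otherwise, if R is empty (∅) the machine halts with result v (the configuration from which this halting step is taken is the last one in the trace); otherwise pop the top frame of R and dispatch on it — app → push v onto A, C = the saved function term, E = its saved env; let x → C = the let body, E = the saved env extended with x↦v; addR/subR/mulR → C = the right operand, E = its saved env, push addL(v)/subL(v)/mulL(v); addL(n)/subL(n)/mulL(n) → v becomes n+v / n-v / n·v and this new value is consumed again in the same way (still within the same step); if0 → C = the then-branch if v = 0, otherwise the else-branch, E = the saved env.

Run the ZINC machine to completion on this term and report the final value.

Answer: -6

Execution trace:
step 0: <C=(((λx. (let u = x in 2)) (let p = -3 in -3)) * ((λv. ((λy. v) v)) (let v = -3 in v))), E=∅, A=∅, R=∅>
step 1: <C=((λx. (let u = x in 2)) (let p = -3 in -3)), E=∅, A=∅, R=[mulR]>
step 2: <C=(let p = -3 in -3), E=∅, A=∅, R=[app :: mulR]>
step 3: <C=-3, E=∅, A=∅, R=[let p :: app :: mulR]>
step 4: <C=-3, E={p↦-3}, A=∅, R=[app :: mulR]>
step 5: <C=(λx. (let u = x in 2)), E=∅, A=[-3], R=[mulR]>
step 6: <C=(let u = x in 2), E={x↦-3}, A=∅, R=[mulR]>
step 7: <C=x, E={x↦-3}, A=∅, R=[let u :: mulR]>
step 8: <C=2, E={u↦-3, x↦-3}, A=∅, R=[mulR]>
step 9: <C=((λv. ((λy. v) v)) (let v = -3 in v)), E=∅, A=∅, R=[mulL(2)]>
step 10: <C=(let v = -3 in v), E=∅, A=∅, R=[app :: mulL(2)]>
step 11: <C=-3, E=∅, A=∅, R=[let v :: app :: mulL(2)]>
step 12: <C=v, E={v↦-3}, A=∅, R=[app :: mulL(2)]>
step 13: <C=(λv. ((λy. v) v)), E=∅, A=[-3], R=[mulL(2)]>
step 14: <C=((λy. v) v), E={v↦-3}, A=∅, R=[mulL(2)]>
step 15: <C=v, E={v↦-3}, A=∅, R=[app :: mulL(2)]>
step 16: <C=(λy. v), E={v↦-3}, A=[-3], R=[mulL(2)]>
step 17: <C=v, E={y↦-3, v↦-3}, A=∅, R=[mulL(2)]>
→ final value -6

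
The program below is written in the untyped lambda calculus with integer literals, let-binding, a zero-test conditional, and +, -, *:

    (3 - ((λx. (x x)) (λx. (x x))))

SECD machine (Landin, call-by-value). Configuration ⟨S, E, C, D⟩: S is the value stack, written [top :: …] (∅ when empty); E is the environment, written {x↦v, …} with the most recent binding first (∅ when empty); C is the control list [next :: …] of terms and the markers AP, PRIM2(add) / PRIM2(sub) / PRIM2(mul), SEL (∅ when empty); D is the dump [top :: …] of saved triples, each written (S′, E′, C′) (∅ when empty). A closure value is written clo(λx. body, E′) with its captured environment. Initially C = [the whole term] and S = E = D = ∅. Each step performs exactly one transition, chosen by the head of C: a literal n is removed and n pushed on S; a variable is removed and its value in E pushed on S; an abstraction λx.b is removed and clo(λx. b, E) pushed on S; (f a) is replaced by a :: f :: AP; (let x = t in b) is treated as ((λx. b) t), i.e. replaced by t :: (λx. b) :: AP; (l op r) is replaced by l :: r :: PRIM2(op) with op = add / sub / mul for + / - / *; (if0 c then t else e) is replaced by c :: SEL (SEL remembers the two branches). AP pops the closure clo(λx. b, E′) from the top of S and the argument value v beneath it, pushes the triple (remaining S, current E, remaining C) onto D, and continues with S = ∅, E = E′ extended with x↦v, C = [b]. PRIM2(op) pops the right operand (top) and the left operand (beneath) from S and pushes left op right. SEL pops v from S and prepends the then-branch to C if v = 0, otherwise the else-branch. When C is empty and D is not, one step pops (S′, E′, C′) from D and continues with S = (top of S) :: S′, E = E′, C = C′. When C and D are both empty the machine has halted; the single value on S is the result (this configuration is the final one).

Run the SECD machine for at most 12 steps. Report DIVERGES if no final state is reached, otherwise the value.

[0] ⟨S=∅; E=∅; C=[(3 - ((λx. (x x)) (λx. (x x))))]; D=∅⟩
[1] ⟨S=∅; E=∅; C=[3 :: ((λx. (x x)) (λx. (x x))) :: PRIM2(sub)]; D=∅⟩
[2] ⟨S=[3]; E=∅; C=[((λx. (x x)) (λx. (x x))) :: PRIM2(sub)]; D=∅⟩
[3] ⟨S=[3]; E=∅; C=[(λx. (x x)) :: (λx. (x x)) :: AP :: PRIM2(sub)]; D=∅⟩
[4] ⟨S=[clo(λx. (x x), ∅) :: 3]; E=∅; C=[(λx. (x x)) :: AP :: PRIM2(sub)]; D=∅⟩
[5] ⟨S=[clo(λx. (x x), ∅) :: clo(λx. (x x), ∅) :: 3]; E=∅; C=[AP :: PRIM2(sub)]; D=∅⟩
[6] ⟨S=∅; E={x↦clo(λx. (x x), ∅)}; C=[(x x)]; D=[([3], ∅, [PRIM2(sub)])]⟩
[7] ⟨S=∅; E={x↦clo(λx. (x x), ∅)}; C=[x :: x :: AP]; D=[([3], ∅, [PRIM2(sub)])]⟩
[8] ⟨S=[clo(λx. (x x), ∅)]; E={x↦clo(λx. (x x), ∅)}; C=[x :: AP]; D=[([3], ∅, [PRIM2(sub)])]⟩
[9] ⟨S=[clo(λx. (x x), ∅) :: clo(λx. (x x), ∅)]; E={x↦clo(λx. (x x), ∅)}; C=[AP]; D=[([3], ∅, [PRIM2(sub)])]⟩
[10] ⟨S=∅; E={x↦clo(λx. (x x), ∅)}; C=[(x x)]; D=[(∅, {x↦clo(λx. (x x), ∅)}, ∅) :: ([3], ∅, [PRIM2(sub)])]⟩
[11] ⟨S=∅; E={x↦clo(λx. (x x), ∅)}; C=[x :: x :: AP]; D=[(∅, {x↦clo(λx. (x x), ∅)}, ∅) :: ([3], ∅, [PRIM2(sub)])]⟩
[12] ⟨S=[clo(λx. (x x), ∅)]; E={x↦clo(λx. (x x), ∅)}; C=[x :: AP]; D=[(∅, {x↦clo(λx. (x x), ∅)}, ∅) :: ([3], ∅, [PRIM2(sub)])]⟩
→ 12 transitions taken and the configuration is still not final: no result within 12 steps

Answer: DIVERGES (no final state within 12 steps)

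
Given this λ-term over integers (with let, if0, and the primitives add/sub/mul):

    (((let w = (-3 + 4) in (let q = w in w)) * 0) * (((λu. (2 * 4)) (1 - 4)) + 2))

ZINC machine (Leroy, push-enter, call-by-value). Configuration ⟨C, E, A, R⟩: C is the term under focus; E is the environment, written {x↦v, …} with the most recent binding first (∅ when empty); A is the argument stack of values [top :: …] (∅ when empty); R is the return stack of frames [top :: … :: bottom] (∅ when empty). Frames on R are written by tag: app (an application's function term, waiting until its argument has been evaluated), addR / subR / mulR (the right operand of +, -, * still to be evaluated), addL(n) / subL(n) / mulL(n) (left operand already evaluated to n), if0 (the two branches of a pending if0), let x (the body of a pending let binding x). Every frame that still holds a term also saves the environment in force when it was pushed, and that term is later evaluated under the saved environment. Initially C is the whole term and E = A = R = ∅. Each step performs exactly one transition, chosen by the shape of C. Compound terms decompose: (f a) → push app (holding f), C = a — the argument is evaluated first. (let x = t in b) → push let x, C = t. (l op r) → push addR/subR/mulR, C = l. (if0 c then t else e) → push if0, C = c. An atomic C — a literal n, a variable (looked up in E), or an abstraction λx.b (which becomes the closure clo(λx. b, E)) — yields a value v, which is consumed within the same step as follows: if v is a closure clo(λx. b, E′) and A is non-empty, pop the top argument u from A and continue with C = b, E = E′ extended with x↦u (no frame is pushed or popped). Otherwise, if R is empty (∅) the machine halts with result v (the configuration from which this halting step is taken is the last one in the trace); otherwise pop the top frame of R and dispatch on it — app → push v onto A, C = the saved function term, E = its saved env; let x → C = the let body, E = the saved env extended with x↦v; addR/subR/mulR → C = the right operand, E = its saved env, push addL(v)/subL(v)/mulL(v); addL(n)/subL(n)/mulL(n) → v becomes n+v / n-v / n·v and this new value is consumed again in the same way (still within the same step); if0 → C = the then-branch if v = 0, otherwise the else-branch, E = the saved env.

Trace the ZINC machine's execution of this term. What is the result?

Answer: 0

Derivation:
step 0: <C=(((let w = (-3 + 4) in (let q = w in w)) * 0) * (((λu. (2 * 4)) (1 - 4)) + 2)), E=∅, A=∅, R=∅>
step 1: <C=((let w = (-3 + 4) in (let q = w in w)) * 0), E=∅, A=∅, R=[mulR]>
step 2: <C=(let w = (-3 + 4) in (let q = w in w)), E=∅, A=∅, R=[mulR :: mulR]>
step 3: <C=(-3 + 4), E=∅, A=∅, R=[let w :: mulR :: mulR]>
step 4: <C=-3, E=∅, A=∅, R=[addR :: let w :: mulR :: mulR]>
step 5: <C=4, E=∅, A=∅, R=[addL(-3) :: let w :: mulR :: mulR]>
step 6: <C=(let q = w in w), E={w↦1}, A=∅, R=[mulR :: mulR]>
step 7: <C=w, E={w↦1}, A=∅, R=[let q :: mulR :: mulR]>
step 8: <C=w, E={q↦1, w↦1}, A=∅, R=[mulR :: mulR]>
step 9: <C=0, E=∅, A=∅, R=[mulL(1) :: mulR]>
step 10: <C=(((λu. (2 * 4)) (1 - 4)) + 2), E=∅, A=∅, R=[mulL(0)]>
step 11: <C=((λu. (2 * 4)) (1 - 4)), E=∅, A=∅, R=[addR :: mulL(0)]>
step 12: <C=(1 - 4), E=∅, A=∅, R=[app :: addR :: mulL(0)]>
step 13: <C=1, E=∅, A=∅, R=[subR :: app :: addR :: mulL(0)]>
step 14: <C=4, E=∅, A=∅, R=[subL(1) :: app :: addR :: mulL(0)]>
step 15: <C=(λu. (2 * 4)), E=∅, A=[-3], R=[addR :: mulL(0)]>
step 16: <C=(2 * 4), E={u↦-3}, A=∅, R=[addR :: mulL(0)]>
step 17: <C=2, E={u↦-3}, A=∅, R=[mulR :: addR :: mulL(0)]>
step 18: <C=4, E={u↦-3}, A=∅, R=[mulL(2) :: addR :: mulL(0)]>
step 19: <C=2, E=∅, A=∅, R=[addL(8) :: mulL(0)]>
→ final value 0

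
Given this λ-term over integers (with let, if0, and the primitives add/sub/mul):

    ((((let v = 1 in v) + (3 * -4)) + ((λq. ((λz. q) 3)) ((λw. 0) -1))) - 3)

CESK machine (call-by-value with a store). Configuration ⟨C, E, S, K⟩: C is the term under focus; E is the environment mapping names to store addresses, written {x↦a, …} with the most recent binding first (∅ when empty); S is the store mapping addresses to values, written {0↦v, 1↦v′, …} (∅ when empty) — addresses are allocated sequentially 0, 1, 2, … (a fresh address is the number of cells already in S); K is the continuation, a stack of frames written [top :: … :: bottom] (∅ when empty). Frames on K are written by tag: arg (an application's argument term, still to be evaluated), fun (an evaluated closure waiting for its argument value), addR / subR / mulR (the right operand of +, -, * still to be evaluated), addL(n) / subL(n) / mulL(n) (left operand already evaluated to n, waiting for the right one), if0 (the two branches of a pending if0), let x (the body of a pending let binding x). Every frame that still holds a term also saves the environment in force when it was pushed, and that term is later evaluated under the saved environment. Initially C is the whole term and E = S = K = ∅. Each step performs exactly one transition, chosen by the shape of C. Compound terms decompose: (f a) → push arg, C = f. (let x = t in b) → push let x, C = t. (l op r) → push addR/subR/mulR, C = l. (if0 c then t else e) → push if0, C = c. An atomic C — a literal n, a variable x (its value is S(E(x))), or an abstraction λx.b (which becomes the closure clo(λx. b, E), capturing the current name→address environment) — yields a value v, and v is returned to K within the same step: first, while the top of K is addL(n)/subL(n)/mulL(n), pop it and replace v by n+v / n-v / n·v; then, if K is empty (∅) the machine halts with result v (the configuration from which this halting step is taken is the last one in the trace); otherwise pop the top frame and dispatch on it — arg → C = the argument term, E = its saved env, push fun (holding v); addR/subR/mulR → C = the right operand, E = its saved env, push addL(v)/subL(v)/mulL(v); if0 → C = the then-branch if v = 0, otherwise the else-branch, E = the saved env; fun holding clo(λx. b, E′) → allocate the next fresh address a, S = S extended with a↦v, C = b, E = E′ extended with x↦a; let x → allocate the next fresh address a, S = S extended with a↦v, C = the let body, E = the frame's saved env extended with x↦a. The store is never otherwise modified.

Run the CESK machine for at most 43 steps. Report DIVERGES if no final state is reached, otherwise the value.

Answer: -14

Machine steps:
t=0: [C=((((let v = 1 in v) + (3 * -4)) + ((λq. ((λz. q) 3)) ((λw. 0) -1))) - 3) | E=∅ | S=∅ | K=∅]
t=1: [C=(((let v = 1 in v) + (3 * -4)) + ((λq. ((λz. q) 3)) ((λw. 0) -1))) | E=∅ | S=∅ | K=[subR]]
t=2: [C=((let v = 1 in v) + (3 * -4)) | E=∅ | S=∅ | K=[addR :: subR]]
t=3: [C=(let v = 1 in v) | E=∅ | S=∅ | K=[addR :: addR :: subR]]
t=4: [C=1 | E=∅ | S=∅ | K=[let v :: addR :: addR :: subR]]
t=5: [C=v | E={v↦0} | S={0↦1} | K=[addR :: addR :: subR]]
t=6: [C=(3 * -4) | E=∅ | S={0↦1} | K=[addL(1) :: addR :: subR]]
t=7: [C=3 | E=∅ | S={0↦1} | K=[mulR :: addL(1) :: addR :: subR]]
t=8: [C=-4 | E=∅ | S={0↦1} | K=[mulL(3) :: addL(1) :: addR :: subR]]
t=9: [C=((λq. ((λz. q) 3)) ((λw. 0) -1)) | E=∅ | S={0↦1} | K=[addL(-11) :: subR]]
t=10: [C=(λq. ((λz. q) 3)) | E=∅ | S={0↦1} | K=[arg :: addL(-11) :: subR]]
t=11: [C=((λw. 0) -1) | E=∅ | S={0↦1} | K=[fun :: addL(-11) :: subR]]
t=12: [C=(λw. 0) | E=∅ | S={0↦1} | K=[arg :: fun :: addL(-11) :: subR]]
t=13: [C=-1 | E=∅ | S={0↦1} | K=[fun :: fun :: addL(-11) :: subR]]
t=14: [C=0 | E={w↦1} | S={0↦1, 1↦-1} | K=[fun :: addL(-11) :: subR]]
t=15: [C=((λz. q) 3) | E={q↦2} | S={0↦1, 1↦-1, 2↦0} | K=[addL(-11) :: subR]]
t=16: [C=(λz. q) | E={q↦2} | S={0↦1, 1↦-1, 2↦0} | K=[arg :: addL(-11) :: subR]]
t=17: [C=3 | E={q↦2} | S={0↦1, 1↦-1, 2↦0} | K=[fun :: addL(-11) :: subR]]
t=18: [C=q | E={z↦3, q↦2} | S={0↦1, 1↦-1, 2↦0, 3↦3} | K=[addL(-11) :: subR]]
t=19: [C=3 | E=∅ | S={0↦1, 1↦-1, 2↦0, 3↦3} | K=[subL(-11)]]
→ final value -14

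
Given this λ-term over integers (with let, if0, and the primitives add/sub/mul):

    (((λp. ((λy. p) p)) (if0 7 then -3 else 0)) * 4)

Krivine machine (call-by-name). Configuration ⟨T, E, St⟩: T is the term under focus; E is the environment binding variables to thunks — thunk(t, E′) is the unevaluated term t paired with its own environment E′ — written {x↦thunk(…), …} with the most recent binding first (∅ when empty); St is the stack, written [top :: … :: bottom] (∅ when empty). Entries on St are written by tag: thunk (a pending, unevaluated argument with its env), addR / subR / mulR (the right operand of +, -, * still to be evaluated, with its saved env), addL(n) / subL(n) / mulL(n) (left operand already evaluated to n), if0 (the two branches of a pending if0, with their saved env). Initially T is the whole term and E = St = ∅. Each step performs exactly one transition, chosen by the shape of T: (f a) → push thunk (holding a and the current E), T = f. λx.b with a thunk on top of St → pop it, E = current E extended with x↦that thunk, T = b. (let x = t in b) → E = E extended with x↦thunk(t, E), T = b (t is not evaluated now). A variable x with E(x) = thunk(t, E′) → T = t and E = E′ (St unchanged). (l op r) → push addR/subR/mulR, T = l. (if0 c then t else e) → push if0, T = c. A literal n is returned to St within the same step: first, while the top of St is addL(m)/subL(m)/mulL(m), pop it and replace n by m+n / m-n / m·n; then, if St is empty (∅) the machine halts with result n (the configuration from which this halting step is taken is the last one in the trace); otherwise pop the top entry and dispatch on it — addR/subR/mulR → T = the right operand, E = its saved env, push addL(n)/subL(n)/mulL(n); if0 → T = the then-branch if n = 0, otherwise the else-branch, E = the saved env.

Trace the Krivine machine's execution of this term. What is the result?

step 0: [T=(((λp. ((λy. p) p)) (if0 7 then -3 else 0)) * 4) | E=∅ | St=∅]
step 1: [T=((λp. ((λy. p) p)) (if0 7 then -3 else 0)) | E=∅ | St=[mulR]]
step 2: [T=(λp. ((λy. p) p)) | E=∅ | St=[thunk :: mulR]]
step 3: [T=((λy. p) p) | E={p↦thunk((if0 7 then -3 else 0), ∅)} | St=[mulR]]
step 4: [T=(λy. p) | E={p↦thunk((if0 7 then -3 else 0), ∅)} | St=[thunk :: mulR]]
step 5: [T=p | E={y↦thunk(p, {p↦thunk((if0 7 then -3 else 0), ∅)}), p↦thunk((if0 7 then -3 else 0), ∅)} | St=[mulR]]
step 6: [T=(if0 7 then -3 else 0) | E=∅ | St=[mulR]]
step 7: [T=7 | E=∅ | St=[if0 :: mulR]]
step 8: [T=0 | E=∅ | St=[mulR]]
step 9: [T=4 | E=∅ | St=[mulL(0)]]
→ final value 0

Answer: 0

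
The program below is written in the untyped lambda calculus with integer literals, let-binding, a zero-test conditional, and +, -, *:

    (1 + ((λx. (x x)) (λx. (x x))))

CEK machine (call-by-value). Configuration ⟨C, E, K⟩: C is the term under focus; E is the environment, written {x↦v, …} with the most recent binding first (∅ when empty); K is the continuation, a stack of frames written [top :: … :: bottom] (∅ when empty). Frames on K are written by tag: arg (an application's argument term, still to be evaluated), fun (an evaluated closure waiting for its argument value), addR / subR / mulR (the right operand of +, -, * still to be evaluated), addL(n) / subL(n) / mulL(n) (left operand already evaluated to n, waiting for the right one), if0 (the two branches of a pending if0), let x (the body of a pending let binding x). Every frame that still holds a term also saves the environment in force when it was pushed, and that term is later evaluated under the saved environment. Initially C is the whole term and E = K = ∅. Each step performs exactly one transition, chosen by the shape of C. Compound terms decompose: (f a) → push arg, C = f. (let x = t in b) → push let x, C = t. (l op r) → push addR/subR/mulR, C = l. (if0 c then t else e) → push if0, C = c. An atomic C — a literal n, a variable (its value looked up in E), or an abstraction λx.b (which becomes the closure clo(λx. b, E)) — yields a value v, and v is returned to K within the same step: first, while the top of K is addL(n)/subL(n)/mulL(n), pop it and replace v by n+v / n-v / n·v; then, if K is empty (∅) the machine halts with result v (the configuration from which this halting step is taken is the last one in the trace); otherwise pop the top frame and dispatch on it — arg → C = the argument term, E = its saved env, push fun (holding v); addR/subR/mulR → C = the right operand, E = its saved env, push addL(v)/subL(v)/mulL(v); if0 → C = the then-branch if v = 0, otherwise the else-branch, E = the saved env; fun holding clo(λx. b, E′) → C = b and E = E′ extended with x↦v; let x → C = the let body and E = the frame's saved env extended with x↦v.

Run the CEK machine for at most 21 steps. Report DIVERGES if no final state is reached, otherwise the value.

t=0: [C=(1 + ((λx. (x x)) (λx. (x x)))) | E=∅ | K=∅]
t=1: [C=1 | E=∅ | K=[addR]]
t=2: [C=((λx. (x x)) (λx. (x x))) | E=∅ | K=[addL(1)]]
t=3: [C=(λx. (x x)) | E=∅ | K=[arg :: addL(1)]]
t=4: [C=(λx. (x x)) | E=∅ | K=[fun :: addL(1)]]
t=5: [C=(x x) | E={x↦clo(λx. (x x), ∅)} | K=[addL(1)]]
t=6: [C=x | E={x↦clo(λx. (x x), ∅)} | K=[arg :: addL(1)]]
t=7: [C=x | E={x↦clo(λx. (x x), ∅)} | K=[fun :: addL(1)]]
… configuration repeats with period 3 (steps 5–7 recur indefinitely) …

Answer: DIVERGES (no final state within 21 steps)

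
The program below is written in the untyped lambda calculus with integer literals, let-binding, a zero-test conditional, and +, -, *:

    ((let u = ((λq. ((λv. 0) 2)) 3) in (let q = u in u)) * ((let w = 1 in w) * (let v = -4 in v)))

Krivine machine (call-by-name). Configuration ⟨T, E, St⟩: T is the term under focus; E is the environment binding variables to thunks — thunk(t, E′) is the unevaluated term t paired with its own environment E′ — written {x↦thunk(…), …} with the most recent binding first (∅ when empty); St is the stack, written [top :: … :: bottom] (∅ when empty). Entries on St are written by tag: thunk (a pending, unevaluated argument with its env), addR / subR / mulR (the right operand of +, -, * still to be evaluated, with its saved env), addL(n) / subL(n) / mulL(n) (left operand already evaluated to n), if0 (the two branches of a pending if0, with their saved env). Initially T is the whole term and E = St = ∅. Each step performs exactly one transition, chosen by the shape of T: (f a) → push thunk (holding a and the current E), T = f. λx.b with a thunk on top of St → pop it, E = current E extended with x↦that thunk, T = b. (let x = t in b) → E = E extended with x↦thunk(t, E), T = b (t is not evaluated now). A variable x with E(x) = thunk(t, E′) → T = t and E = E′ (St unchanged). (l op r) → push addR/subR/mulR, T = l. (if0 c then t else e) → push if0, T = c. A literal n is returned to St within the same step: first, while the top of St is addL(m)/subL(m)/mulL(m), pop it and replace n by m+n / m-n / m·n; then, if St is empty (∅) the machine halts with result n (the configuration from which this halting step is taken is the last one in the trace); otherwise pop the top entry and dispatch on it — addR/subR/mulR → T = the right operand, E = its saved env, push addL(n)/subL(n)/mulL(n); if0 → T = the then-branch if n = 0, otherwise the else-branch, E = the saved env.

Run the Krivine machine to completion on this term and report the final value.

step 0: <T=((let u = ((λq. ((λv. 0) 2)) 3) in (let q = u in u)) * ((let w = 1 in w) * (let v = -4 in v))), E=∅, St=∅>
step 1: <T=(let u = ((λq. ((λv. 0) 2)) 3) in (let q = u in u)), E=∅, St=[mulR]>
step 2: <T=(let q = u in u), E={u↦thunk(((λq. ((λv. 0) 2)) 3), ∅)}, St=[mulR]>
step 3: <T=u, E={q↦thunk(u, {u↦thunk(((λq. ((λv. 0) 2)) 3), ∅)}), u↦thunk(((λq. ((λv. 0) 2)) 3), ∅)}, St=[mulR]>
step 4: <T=((λq. ((λv. 0) 2)) 3), E=∅, St=[mulR]>
step 5: <T=(λq. ((λv. 0) 2)), E=∅, St=[thunk :: mulR]>
step 6: <T=((λv. 0) 2), E={q↦thunk(3, ∅)}, St=[mulR]>
step 7: <T=(λv. 0), E={q↦thunk(3, ∅)}, St=[thunk :: mulR]>
step 8: <T=0, E={v↦thunk(2, {q↦thunk(3, ∅)}), q↦thunk(3, ∅)}, St=[mulR]>
step 9: <T=((let w = 1 in w) * (let v = -4 in v)), E=∅, St=[mulL(0)]>
step 10: <T=(let w = 1 in w), E=∅, St=[mulR :: mulL(0)]>
step 11: <T=w, E={w↦thunk(1, ∅)}, St=[mulR :: mulL(0)]>
step 12: <T=1, E=∅, St=[mulR :: mulL(0)]>
step 13: <T=(let v = -4 in v), E=∅, St=[mulL(1) :: mulL(0)]>
step 14: <T=v, E={v↦thunk(-4, ∅)}, St=[mulL(1) :: mulL(0)]>
step 15: <T=-4, E=∅, St=[mulL(1) :: mulL(0)]>
→ final value 0

Answer: 0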